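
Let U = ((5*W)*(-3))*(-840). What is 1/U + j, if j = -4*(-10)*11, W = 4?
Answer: 22176001/50400 ≈ 440.00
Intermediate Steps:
j = 440 (j = 40*11 = 440)
U = 50400 (U = ((5*4)*(-3))*(-840) = (20*(-3))*(-840) = -60*(-840) = 50400)
1/U + j = 1/50400 + 440 = 22176001/50400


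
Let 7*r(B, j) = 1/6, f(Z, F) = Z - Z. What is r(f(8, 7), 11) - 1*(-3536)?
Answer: 148513/42 ≈ 3536.0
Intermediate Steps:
f(Z, F) = 0
r(B, j) = 1/42 (r(B, j) = (⅐)/6 = (⅐)*(⅙) = 1/42)
r(f(8, 7), 11) - 1*(-3536) = 1/42 - 1*(-3536) = 1/42 + 3536 = 148513/42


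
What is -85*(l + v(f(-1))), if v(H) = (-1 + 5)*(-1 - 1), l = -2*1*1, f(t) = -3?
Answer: 850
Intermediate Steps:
l = -2 (l = -2*1 = -2)
v(H) = -8 (v(H) = 4*(-2) = -8)
-85*(l + v(f(-1))) = -85*(-2 - 8) = -85*(-10) = 850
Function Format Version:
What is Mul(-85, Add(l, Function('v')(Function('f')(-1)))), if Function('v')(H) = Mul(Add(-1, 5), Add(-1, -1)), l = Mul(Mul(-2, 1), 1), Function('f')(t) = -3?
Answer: 850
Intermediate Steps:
l = -2 (l = Mul(-2, 1) = -2)
Function('v')(H) = -8 (Function('v')(H) = Mul(4, -2) = -8)
Mul(-85, Add(l, Function('v')(Function('f')(-1)))) = Mul(-85, Add(-2, -8)) = Mul(-85, -10) = 850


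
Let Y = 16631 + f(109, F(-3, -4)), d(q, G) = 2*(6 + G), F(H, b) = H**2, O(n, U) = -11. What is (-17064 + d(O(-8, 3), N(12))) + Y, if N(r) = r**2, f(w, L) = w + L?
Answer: -15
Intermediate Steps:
f(w, L) = L + w
d(q, G) = 12 + 2*G
Y = 16749 (Y = 16631 + ((-3)**2 + 109) = 16631 + (9 + 109) = 16631 + 118 = 16749)
(-17064 + d(O(-8, 3), N(12))) + Y = (-17064 + (12 + 2*12**2)) + 16749 = (-17064 + (12 + 2*144)) + 16749 = (-17064 + (12 + 288)) + 16749 = (-17064 + 300) + 16749 = -16764 + 16749 = -15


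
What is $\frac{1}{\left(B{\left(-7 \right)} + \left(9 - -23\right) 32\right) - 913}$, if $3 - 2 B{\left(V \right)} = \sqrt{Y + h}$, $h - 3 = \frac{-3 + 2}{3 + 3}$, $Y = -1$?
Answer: $\frac{2700}{303739} + \frac{2 \sqrt{66}}{303739} \approx 0.0089427$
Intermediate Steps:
$h = \frac{17}{6}$ ($h = 3 + \frac{-3 + 2}{3 + 3} = 3 - \frac{1}{6} = \frac{17}{6} \approx 2.8333$)
$B{\left(V \right)} = \frac{3}{2} - \frac{\sqrt{66}}{12}$ ($B{\left(V \right)} = \frac{3}{2} - \frac{\sqrt{-1 + \frac{17}{6}}}{2} = \frac{3}{2} - \frac{\sqrt{\frac{11}{6}}}{2} = \frac{3}{2} - \frac{\frac{1}{6} \sqrt{66}}{2} = \frac{3}{2} - \frac{\sqrt{66}}{12}$)
$\frac{1}{\left(B{\left(-7 \right)} + \left(9 - -23\right) 32\right) - 913} = \frac{1}{\left(\left(\frac{3}{2} - \frac{\sqrt{66}}{12}\right) + \left(9 - -23\right) 32\right) - 913} = \frac{1}{\left(\left(\frac{3}{2} - \frac{\sqrt{66}}{12}\right) + \left(9 + 23\right) 32\right) - 913} = \frac{1}{\left(\left(\frac{3}{2} - \frac{\sqrt{66}}{12}\right) + 32 \cdot 32\right) - 913} = \frac{1}{\left(\left(\frac{3}{2} - \frac{\sqrt{66}}{12}\right) + 1024\right) - 913} = \frac{1}{\left(\frac{2051}{2} - \frac{\sqrt{66}}{12}\right) - 913} = \frac{1}{\frac{225}{2} - \frac{\sqrt{66}}{12}}$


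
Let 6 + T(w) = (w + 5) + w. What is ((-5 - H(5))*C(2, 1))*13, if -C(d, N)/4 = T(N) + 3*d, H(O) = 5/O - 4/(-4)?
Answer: 2548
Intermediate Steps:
T(w) = -1 + 2*w (T(w) = -6 + ((w + 5) + w) = -6 + ((5 + w) + w) = -6 + (5 + 2*w) = -1 + 2*w)
H(O) = 1 + 5/O (H(O) = 5/O - 4*(-¼) = 5/O + 1 = 1 + 5/O)
C(d, N) = 4 - 12*d - 8*N (C(d, N) = -4*((-1 + 2*N) + 3*d) = -4*(-1 + 2*N + 3*d) = 4 - 12*d - 8*N)
((-5 - H(5))*C(2, 1))*13 = ((-5 - (5 + 5)/5)*(4 - 12*2 - 8*1))*13 = ((-5 - 10/5)*(4 - 24 - 8))*13 = ((-5 - 1*2)*(-28))*13 = ((-5 - 2)*(-28))*13 = -7*(-28)*13 = 196*13 = 2548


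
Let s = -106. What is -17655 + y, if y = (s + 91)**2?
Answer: -17430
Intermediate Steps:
y = 225 (y = (-106 + 91)**2 = (-15)**2 = 225)
-17655 + y = -17655 + 225 = -17430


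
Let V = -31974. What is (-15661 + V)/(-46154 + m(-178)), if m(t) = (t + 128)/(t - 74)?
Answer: 6002010/5815379 ≈ 1.0321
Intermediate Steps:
m(t) = (128 + t)/(-74 + t)
(-15661 + V)/(-46154 + m(-178)) = (-15661 - 31974)/(-46154 + (128 - 178)/(-74 - 178)) = -47635/(-46154 - 50/(-252)) = -47635/(-46154 - 1/252*(-50)) = -47635/(-46154 + 25/126) = -47635/(-5815379/126) = -47635*(-126/5815379) = 6002010/5815379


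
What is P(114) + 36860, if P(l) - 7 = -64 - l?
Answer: 36689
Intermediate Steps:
P(l) = -57 - l (P(l) = 7 + (-64 - l) = -57 - l)
P(114) + 36860 = (-57 - 1*114) + 36860 = (-57 - 114) + 36860 = -171 + 36860 = 36689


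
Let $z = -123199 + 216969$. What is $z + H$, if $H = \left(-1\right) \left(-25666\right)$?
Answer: $119436$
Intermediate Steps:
$H = 25666$
$z = 93770$
$z + H = 93770 + 25666 = 119436$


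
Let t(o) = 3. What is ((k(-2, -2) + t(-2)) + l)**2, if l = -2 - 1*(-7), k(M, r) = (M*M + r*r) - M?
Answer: 324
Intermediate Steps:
k(M, r) = M**2 + r**2 - M (k(M, r) = (M**2 + r**2) - M = M**2 + r**2 - M)
l = 5 (l = -2 + 7 = 5)
((k(-2, -2) + t(-2)) + l)**2 = ((((-2)**2 + (-2)**2 - 1*(-2)) + 3) + 5)**2 = (((4 + 4 + 2) + 3) + 5)**2 = ((10 + 3) + 5)**2 = (13 + 5)**2 = 18**2 = 324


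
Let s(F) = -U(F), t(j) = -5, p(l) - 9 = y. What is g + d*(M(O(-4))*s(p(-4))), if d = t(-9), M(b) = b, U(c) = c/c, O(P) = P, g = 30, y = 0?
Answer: 10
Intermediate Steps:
p(l) = 9 (p(l) = 9 + 0 = 9)
U(c) = 1
d = -5
s(F) = -1 (s(F) = -1*1 = -1)
g + d*(M(O(-4))*s(p(-4))) = 30 - (-20)*(-1) = 30 - 5*4 = 30 - 20 = 10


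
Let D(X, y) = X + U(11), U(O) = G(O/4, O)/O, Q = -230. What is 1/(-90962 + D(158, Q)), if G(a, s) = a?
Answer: -4/363215 ≈ -1.1013e-5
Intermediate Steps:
U(O) = ¼ (U(O) = (O/4)/O = ¼)
D(X, y) = ¼ + X (D(X, y) = X + ¼ = ¼ + X)
1/(-90962 + D(158, Q)) = 1/(-90962 + (¼ + 158)) = 1/(-90962 + 633/4) = 1/(-363215/4) = -4/363215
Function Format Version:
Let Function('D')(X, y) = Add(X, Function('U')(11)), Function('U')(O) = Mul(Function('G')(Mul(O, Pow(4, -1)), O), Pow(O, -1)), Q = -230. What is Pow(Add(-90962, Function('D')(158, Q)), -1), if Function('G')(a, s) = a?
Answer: Rational(-4, 363215) ≈ -1.1013e-5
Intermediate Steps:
Function('U')(O) = Rational(1, 4) (Function('U')(O) = Mul(Mul(O, Pow(4, -1)), Pow(O, -1)) = Mul(Mul(O, Rational(1, 4)), Pow(O, -1)) = Mul(Mul(Rational(1, 4), O), Pow(O, -1)) = Rational(1, 4))
Function('D')(X, y) = Add(Rational(1, 4), X) (Function('D')(X, y) = Add(X, Rational(1, 4)) = Add(Rational(1, 4), X))
Pow(Add(-90962, Function('D')(158, Q)), -1) = Pow(Add(-90962, Add(Rational(1, 4), 158)), -1) = Pow(Add(-90962, Rational(633, 4)), -1) = Pow(Rational(-363215, 4), -1) = Rational(-4, 363215)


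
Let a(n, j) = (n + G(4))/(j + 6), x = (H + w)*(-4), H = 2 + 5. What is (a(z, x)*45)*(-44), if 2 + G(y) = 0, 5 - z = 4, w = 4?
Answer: -990/19 ≈ -52.105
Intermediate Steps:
z = 1 (z = 5 - 1*4 = 5 - 4 = 1)
H = 7
G(y) = -2 (G(y) = -2 + 0 = -2)
x = -44 (x = (7 + 4)*(-4) = 11*(-4) = -44)
a(n, j) = (-2 + n)/(6 + j) (a(n, j) = (n - 2)/(j + 6) = (-2 + n)/(6 + j))
(a(z, x)*45)*(-44) = (((-2 + 1)/(6 - 44))*45)*(-44) = ((-1/(-38))*45)*(-44) = (-1/38*(-1)*45)*(-44) = ((1/38)*45)*(-44) = (45/38)*(-44) = -990/19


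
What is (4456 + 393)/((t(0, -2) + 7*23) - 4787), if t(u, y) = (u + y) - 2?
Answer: -4849/4630 ≈ -1.0473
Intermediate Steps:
t(u, y) = -2 + u + y
(4456 + 393)/((t(0, -2) + 7*23) - 4787) = (4456 + 393)/(((-2 + 0 - 2) + 7*23) - 4787) = 4849/((-4 + 161) - 4787) = 4849/(157 - 4787) = 4849/(-4630) = 4849*(-1/4630) = -4849/4630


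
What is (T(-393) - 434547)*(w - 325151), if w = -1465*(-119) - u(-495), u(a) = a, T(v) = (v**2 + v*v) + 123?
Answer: 18869193846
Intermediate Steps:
T(v) = 123 + 2*v**2 (T(v) = (v**2 + v**2) + 123 = 2*v**2 + 123 = 123 + 2*v**2)
w = 174830 (w = -1465*(-119) - 1*(-495) = 174335 + 495 = 174830)
(T(-393) - 434547)*(w - 325151) = ((123 + 2*(-393)**2) - 434547)*(174830 - 325151) = ((123 + 2*154449) - 434547)*(-150321) = ((123 + 308898) - 434547)*(-150321) = (309021 - 434547)*(-150321) = -125526*(-150321) = 18869193846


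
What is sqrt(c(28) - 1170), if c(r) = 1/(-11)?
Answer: I*sqrt(141581)/11 ≈ 34.207*I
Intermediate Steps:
c(r) = -1/11
sqrt(c(28) - 1170) = sqrt(-1/11 - 1170) = sqrt(-12871/11) = I*sqrt(141581)/11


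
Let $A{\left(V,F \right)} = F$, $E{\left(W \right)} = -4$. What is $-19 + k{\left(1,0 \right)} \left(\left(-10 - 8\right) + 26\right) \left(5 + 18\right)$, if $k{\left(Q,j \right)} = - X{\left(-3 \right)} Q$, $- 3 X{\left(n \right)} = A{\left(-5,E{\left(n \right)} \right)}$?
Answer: $- \frac{793}{3} \approx -264.33$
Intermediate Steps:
$X{\left(n \right)} = \frac{4}{3}$ ($X{\left(n \right)} = \left(- \frac{1}{3}\right) \left(-4\right) = \frac{4}{3}$)
$k{\left(Q,j \right)} = - \frac{4 Q}{3}$
$-19 + k{\left(1,0 \right)} \left(\left(-10 - 8\right) + 26\right) \left(5 + 18\right) = -19 + \left(- \frac{4}{3}\right) 1 \left(\left(-10 - 8\right) + 26\right) \left(5 + 18\right) = -19 - \frac{4 \left(\left(-10 - 8\right) + 26\right) 23}{3} = -19 - \frac{4 \left(-18 + 26\right) 23}{3} = -19 - \frac{4 \cdot 8 \cdot 23}{3} = -19 - \frac{736}{3} = - \frac{793}{3}$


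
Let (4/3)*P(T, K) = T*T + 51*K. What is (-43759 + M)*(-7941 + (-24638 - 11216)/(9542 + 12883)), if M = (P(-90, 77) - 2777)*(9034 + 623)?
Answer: -132071570996327/276 ≈ -4.7852e+11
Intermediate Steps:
P(T, K) = 3*T²/4 + 153*K/4 (P(T, K) = 3*(T*T + 51*K)/4 = 3*(T² + 51*K)/4 = 3*T²/4 + 153*K/4)
M = 241164261/4 (M = (((¾)*(-90)² + (153/4)*77) - 2777)*(9034 + 623) = (((¾)*8100 + 11781/4) - 2777)*9657 = ((6075 + 11781/4) - 2777)*9657 = (36081/4 - 2777)*9657 = (24973/4)*9657 = 241164261/4 ≈ 6.0291e+7)
(-43759 + M)*(-7941 + (-24638 - 11216)/(9542 + 12883)) = (-43759 + 241164261/4)*(-7941 + (-24638 - 11216)/(9542 + 12883)) = 240989225*(-7941 - 35854/22425)/4 = 240989225*(-7941 - 35854*1/22425)/4 = 240989225*(-7941 - 2758/1725)/4 = (240989225/4)*(-13700983/1725) = -132071570996327/276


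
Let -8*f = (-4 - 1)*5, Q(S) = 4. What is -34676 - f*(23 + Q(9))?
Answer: -278083/8 ≈ -34760.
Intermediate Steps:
f = 25/8 (f = -(-4 - 1)*5/8 = -(-5)*5/8 = -1/8*(-25) = 25/8 ≈ 3.1250)
-34676 - f*(23 + Q(9)) = -34676 - 25*(23 + 4)/8 = -34676 - 25*27/8 = -34676 - 1*675/8 = -34676 - 675/8 = -278083/8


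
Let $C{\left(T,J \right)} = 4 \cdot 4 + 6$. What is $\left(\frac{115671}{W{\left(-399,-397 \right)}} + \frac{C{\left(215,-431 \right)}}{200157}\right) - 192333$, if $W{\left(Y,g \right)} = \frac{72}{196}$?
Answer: $\frac{49058147149}{400314} \approx 1.2255 \cdot 10^{5}$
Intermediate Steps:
$W{\left(Y,g \right)} = \frac{18}{49}$ ($W{\left(Y,g \right)} = 72 \cdot \frac{1}{196} = \frac{18}{49}$)
$C{\left(T,J \right)} = 22$ ($C{\left(T,J \right)} = 16 + 6 = 22$)
$\left(\frac{115671}{W{\left(-399,-397 \right)}} + \frac{C{\left(215,-431 \right)}}{200157}\right) - 192333 = \left(\frac{115671}{\frac{18}{49}} + \frac{22}{200157}\right) - 192333 = \left(115671 \cdot \frac{49}{18} + 22 \cdot \frac{1}{200157}\right) - 192333 = \left(\frac{1889293}{6} + \frac{22}{200157}\right) - 192333 = \frac{126051739711}{400314} - 192333 = \frac{49058147149}{400314}$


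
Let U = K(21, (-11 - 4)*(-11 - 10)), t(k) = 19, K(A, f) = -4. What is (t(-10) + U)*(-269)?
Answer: -4035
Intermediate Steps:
U = -4
(t(-10) + U)*(-269) = (19 - 4)*(-269) = 15*(-269) = -4035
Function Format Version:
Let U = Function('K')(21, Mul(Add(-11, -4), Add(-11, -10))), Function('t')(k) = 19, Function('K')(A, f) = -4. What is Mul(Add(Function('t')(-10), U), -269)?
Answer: -4035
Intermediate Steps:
U = -4
Mul(Add(Function('t')(-10), U), -269) = Mul(Add(19, -4), -269) = Mul(15, -269) = -4035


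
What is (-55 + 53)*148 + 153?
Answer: -143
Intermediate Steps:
(-55 + 53)*148 + 153 = -2*148 + 153 = -296 + 153 = -143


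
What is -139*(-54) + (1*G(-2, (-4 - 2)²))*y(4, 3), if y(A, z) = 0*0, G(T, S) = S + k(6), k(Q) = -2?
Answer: 7506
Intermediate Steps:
G(T, S) = -2 + S (G(T, S) = S - 2 = -2 + S)
y(A, z) = 0
-139*(-54) + (1*G(-2, (-4 - 2)²))*y(4, 3) = -139*(-54) + (1*(-2 + (-4 - 2)²))*0 = 7506 + (1*(-2 + (-6)²))*0 = 7506 + (1*(-2 + 36))*0 = 7506 + (1*34)*0 = 7506 + 34*0 = 7506 + 0 = 7506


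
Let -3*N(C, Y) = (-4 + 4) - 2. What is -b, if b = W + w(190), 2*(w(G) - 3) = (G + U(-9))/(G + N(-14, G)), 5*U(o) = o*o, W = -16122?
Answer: 92197587/5720 ≈ 16118.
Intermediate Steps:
U(o) = o**2/5 (U(o) = (o*o)/5 = o**2/5)
N(C, Y) = 2/3 (N(C, Y) = -((-4 + 4) - 2)/3 = -(0 - 2)/3 = -1/3*(-2) = 2/3)
w(G) = 3 + (81/5 + G)/(2*(2/3 + G)) (w(G) = 3 + ((G + (1/5)*(-9)**2)/(G + 2/3))/2 = 3 + ((G + (1/5)*81)/(2/3 + G))/2 = 3 + ((G + 81/5)/(2/3 + G))/2 = 3 + ((81/5 + G)/(2/3 + G))/2 = 3 + (81/5 + G)/(2*(2/3 + G)))
b = -92197587/5720 (b = -16122 + 3*(101 + 35*190)/(10*(2 + 3*190)) = -16122 + 3*(101 + 6650)/(10*(2 + 570)) = -16122 + (3/10)*6751/572 = -16122 + (3/10)*(1/572)*6751 = -16122 + 20253/5720 = -92197587/5720 ≈ -16118.)
-b = -1*(-92197587/5720) = 92197587/5720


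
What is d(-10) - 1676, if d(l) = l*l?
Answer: -1576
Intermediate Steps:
d(l) = l²
d(-10) - 1676 = (-10)² - 1676 = 100 - 1676 = -1576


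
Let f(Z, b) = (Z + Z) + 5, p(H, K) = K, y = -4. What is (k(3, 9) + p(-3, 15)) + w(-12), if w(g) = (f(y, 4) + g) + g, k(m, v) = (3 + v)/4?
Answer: -9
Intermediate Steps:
f(Z, b) = 5 + 2*Z (f(Z, b) = 2*Z + 5 = 5 + 2*Z)
k(m, v) = 3/4 + v/4 (k(m, v) = (3 + v)*(1/4) = 3/4 + v/4)
w(g) = -3 + 2*g (w(g) = ((5 + 2*(-4)) + g) + g = ((5 - 8) + g) + g = (-3 + g) + g = -3 + 2*g)
(k(3, 9) + p(-3, 15)) + w(-12) = ((3/4 + (1/4)*9) + 15) + (-3 + 2*(-12)) = ((3/4 + 9/4) + 15) + (-3 - 24) = (3 + 15) - 27 = 18 - 27 = -9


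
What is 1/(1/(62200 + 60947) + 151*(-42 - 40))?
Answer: -123147/1524806153 ≈ -8.0762e-5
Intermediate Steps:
1/(1/(62200 + 60947) + 151*(-42 - 40)) = 1/(1/123147 + 151*(-82)) = 1/(1/123147 - 12382) = 1/(-1524806153/123147) = -123147/1524806153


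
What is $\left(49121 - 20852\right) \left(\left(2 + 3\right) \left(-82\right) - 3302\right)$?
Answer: $-104934528$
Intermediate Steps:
$\left(49121 - 20852\right) \left(\left(2 + 3\right) \left(-82\right) - 3302\right) = \left(49121 - 20852\right) \left(5 \left(-82\right) - 3302\right) = 28269 \left(-410 - 3302\right) = 28269 \left(-3712\right) = -104934528$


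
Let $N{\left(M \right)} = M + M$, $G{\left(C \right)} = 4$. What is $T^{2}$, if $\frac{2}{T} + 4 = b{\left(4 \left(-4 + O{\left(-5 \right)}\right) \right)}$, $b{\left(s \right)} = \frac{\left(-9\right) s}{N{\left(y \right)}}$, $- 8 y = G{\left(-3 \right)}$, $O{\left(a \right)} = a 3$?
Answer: $\frac{1}{118336} \approx 8.4505 \cdot 10^{-6}$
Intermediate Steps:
$O{\left(a \right)} = 3 a$
$y = - \frac{1}{2}$ ($y = \left(- \frac{1}{8}\right) 4 = - \frac{1}{2} \approx -0.5$)
$N{\left(M \right)} = 2 M$
$b{\left(s \right)} = 9 s$ ($b{\left(s \right)} = \frac{\left(-9\right) s}{2 \left(- \frac{1}{2}\right)} = \frac{\left(-9\right) s}{-1} = - 9 s \left(-1\right) = 9 s$)
$T = - \frac{1}{344}$ ($T = \frac{2}{-4 + 9 \cdot 4 \left(-4 + 3 \left(-5\right)\right)} = \frac{2}{-4 + 9 \cdot 4 \left(-4 - 15\right)} = \frac{2}{-4 + 9 \cdot 4 \left(-19\right)} = \frac{2}{-4 + 9 \left(-76\right)} = \frac{2}{-4 - 684} = \frac{2}{-688} = 2 \left(- \frac{1}{688}\right) = - \frac{1}{344} \approx -0.002907$)
$T^{2} = \left(- \frac{1}{344}\right)^{2} = \frac{1}{118336}$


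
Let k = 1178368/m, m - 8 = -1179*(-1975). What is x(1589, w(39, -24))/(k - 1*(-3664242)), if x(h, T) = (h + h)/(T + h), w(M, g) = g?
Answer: 3700038937/6676532258364505 ≈ 5.5419e-7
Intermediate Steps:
m = 2328533 (m = 8 - 1179*(-1975) = 8 + 2328525 = 2328533)
x(h, T) = 2*h/(T + h) (x(h, T) = (2*h)/(T + h) = 2*h/(T + h))
k = 1178368/2328533 ≈ 0.50606
x(1589, w(39, -24))/(k - 1*(-3664242)) = (2*1589/(-24 + 1589))/(1178368/2328533 - 1*(-3664242)) = (2*1589/1565)/(1178368/2328533 + 3664242) = (2*1589*(1/1565))/(8532309595354/2328533) = (3178/1565)*(2328533/8532309595354) = 3700038937/6676532258364505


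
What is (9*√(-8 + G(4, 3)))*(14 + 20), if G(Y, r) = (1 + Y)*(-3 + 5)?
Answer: 306*√2 ≈ 432.75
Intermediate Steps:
G(Y, r) = 2 + 2*Y (G(Y, r) = (1 + Y)*2 = 2 + 2*Y)
(9*√(-8 + G(4, 3)))*(14 + 20) = (9*√(-8 + (2 + 2*4)))*(14 + 20) = (9*√(-8 + (2 + 8)))*34 = (9*√(-8 + 10))*34 = (9*√2)*34 = 306*√2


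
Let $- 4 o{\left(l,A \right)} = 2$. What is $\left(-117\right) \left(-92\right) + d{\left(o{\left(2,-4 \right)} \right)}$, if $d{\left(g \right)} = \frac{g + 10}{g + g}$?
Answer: $\frac{21509}{2} \approx 10755.0$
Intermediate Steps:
$o{\left(l,A \right)} = - \frac{1}{2}$ ($o{\left(l,A \right)} = \left(- \frac{1}{4}\right) 2 = - \frac{1}{2}$)
$d{\left(g \right)} = \frac{10 + g}{2 g}$
$\left(-117\right) \left(-92\right) + d{\left(o{\left(2,-4 \right)} \right)} = \left(-117\right) \left(-92\right) + \frac{10 - \frac{1}{2}}{2 \left(- \frac{1}{2}\right)} = 10764 + \frac{1}{2} \left(-2\right) \frac{19}{2} = 10764 - \frac{19}{2} = \frac{21509}{2}$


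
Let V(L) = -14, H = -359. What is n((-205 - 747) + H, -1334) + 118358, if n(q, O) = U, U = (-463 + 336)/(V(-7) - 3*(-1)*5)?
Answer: 118231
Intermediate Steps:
U = -127 (U = (-463 + 336)/(-14 - 3*(-1)*5) = -127/(-14 + 3*5) = -127/(-14 + 15) = -127/1 = -127*1 = -127)
n(q, O) = -127
n((-205 - 747) + H, -1334) + 118358 = -127 + 118358 = 118231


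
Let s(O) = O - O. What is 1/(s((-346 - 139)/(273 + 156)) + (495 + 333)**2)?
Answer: 1/685584 ≈ 1.4586e-6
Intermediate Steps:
s(O) = 0
1/(s((-346 - 139)/(273 + 156)) + (495 + 333)**2) = 1/(0 + (495 + 333)**2) = 1/(0 + 828**2) = 1/(0 + 685584) = 1/685584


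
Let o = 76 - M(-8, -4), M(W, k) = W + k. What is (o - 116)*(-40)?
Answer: 1120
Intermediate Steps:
o = 88 (o = 76 - (-8 - 4) = 76 - 1*(-12) = 76 + 12 = 88)
(o - 116)*(-40) = (88 - 116)*(-40) = -28*(-40) = 1120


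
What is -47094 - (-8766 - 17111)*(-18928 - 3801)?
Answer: -588205427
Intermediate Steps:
-47094 - (-8766 - 17111)*(-18928 - 3801) = -47094 - (-25877)*(-22729) = -47094 - 1*588158333 = -47094 - 588158333 = -588205427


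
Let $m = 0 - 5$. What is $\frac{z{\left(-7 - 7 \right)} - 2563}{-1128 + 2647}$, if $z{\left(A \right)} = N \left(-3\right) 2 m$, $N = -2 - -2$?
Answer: $- \frac{2563}{1519} \approx -1.6873$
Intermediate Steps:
$m = -5$
$N = 0$ ($N = -2 + 2 = 0$)
$z{\left(A \right)} = 0$ ($z{\left(A \right)} = 0 \left(-3\right) 2 \left(-5\right) = 0 \left(-10\right) = 0$)
$\frac{z{\left(-7 - 7 \right)} - 2563}{-1128 + 2647} = \frac{0 - 2563}{-1128 + 2647} = - \frac{2563}{1519}$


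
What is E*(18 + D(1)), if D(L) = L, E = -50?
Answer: -950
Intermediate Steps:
E*(18 + D(1)) = -50*(18 + 1) = -50*19 = -950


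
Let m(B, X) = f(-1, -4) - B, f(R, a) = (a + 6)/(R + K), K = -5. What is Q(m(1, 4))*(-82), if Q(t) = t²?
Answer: -1312/9 ≈ -145.78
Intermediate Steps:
f(R, a) = (6 + a)/(-5 + R) (f(R, a) = (a + 6)/(R - 5) = (6 + a)/(-5 + R))
m(B, X) = -⅓ - B (m(B, X) = (6 - 4)/(-5 - 1) - B = 2/(-6) - B = -⅙*2 - B = -⅓ - B)
Q(m(1, 4))*(-82) = (-⅓ - 1*1)²*(-82) = (-⅓ - 1)²*(-82) = (-4/3)²*(-82) = (16/9)*(-82) = -1312/9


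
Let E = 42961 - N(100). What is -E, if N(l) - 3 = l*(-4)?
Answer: -43358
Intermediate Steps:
N(l) = 3 - 4*l (N(l) = 3 + l*(-4) = 3 - 4*l)
E = 43358 (E = 42961 - (3 - 4*100) = 42961 - (3 - 400) = 42961 - 1*(-397) = 42961 + 397 = 43358)
-E = -1*43358 = -43358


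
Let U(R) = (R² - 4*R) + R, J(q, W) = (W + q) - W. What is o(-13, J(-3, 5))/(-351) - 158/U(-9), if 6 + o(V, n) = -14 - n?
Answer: -331/234 ≈ -1.4145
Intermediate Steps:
J(q, W) = q
o(V, n) = -20 - n (o(V, n) = -6 + (-14 - n) = -20 - n)
U(R) = R² - 3*R
o(-13, J(-3, 5))/(-351) - 158/U(-9) = (-20 - 1*(-3))/(-351) - 158*(-1/(9*(-3 - 9))) = (-20 + 3)*(-1/351) - 158/((-9*(-12))) = -17*(-1/351) - 158/108 = 17/351 - 158*1/108 = 17/351 - 79/54 = -331/234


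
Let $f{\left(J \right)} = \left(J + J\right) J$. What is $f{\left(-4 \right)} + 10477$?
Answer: $10509$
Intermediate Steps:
$f{\left(J \right)} = 2 J^{2}$ ($f{\left(J \right)} = 2 J J = 2 J^{2}$)
$f{\left(-4 \right)} + 10477 = 2 \left(-4\right)^{2} + 10477 = 2 \cdot 16 + 10477 = 32 + 10477 = 10509$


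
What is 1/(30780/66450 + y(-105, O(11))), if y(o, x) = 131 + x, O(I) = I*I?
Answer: 2215/559206 ≈ 0.0039610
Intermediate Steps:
O(I) = I**2
1/(30780/66450 + y(-105, O(11))) = 1/(30780/66450 + (131 + 11**2)) = 1/(30780*(1/66450) + (131 + 121)) = 1/(1026/2215 + 252) = 1/(559206/2215) = 2215/559206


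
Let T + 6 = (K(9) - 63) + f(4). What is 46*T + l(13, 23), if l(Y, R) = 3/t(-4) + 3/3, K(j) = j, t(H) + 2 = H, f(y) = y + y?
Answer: -4783/2 ≈ -2391.5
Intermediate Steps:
f(y) = 2*y
t(H) = -2 + H
l(Y, R) = ½ (l(Y, R) = 3/(-2 - 4) + 3/3 = 3/(-6) + 3*(⅓) = 3*(-⅙) + 1 = -½ + 1 = ½)
T = -52 (T = -6 + ((9 - 63) + 2*4) = -6 + (-54 + 8) = -6 - 46 = -52)
46*T + l(13, 23) = 46*(-52) + ½ = -2392 + ½ = -4783/2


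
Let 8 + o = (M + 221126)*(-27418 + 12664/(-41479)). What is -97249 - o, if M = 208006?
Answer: 488040875107513/41479 ≈ 1.1766e+10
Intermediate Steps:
o = -488044908898784/41479 (o = -8 + (208006 + 221126)*(-27418 + 12664/(-41479)) = -8 + 429132*(-27418 + 12664*(-1/41479)) = -8 + 429132*(-27418 - 12664/41479) = -8 + 429132*(-1137283886/41479) = -8 - 488044908566952/41479 = -488044908898784/41479 ≈ -1.1766e+10)
-97249 - o = -97249 - 1*(-488044908898784/41479) = -97249 + 488044908898784/41479 = 488040875107513/41479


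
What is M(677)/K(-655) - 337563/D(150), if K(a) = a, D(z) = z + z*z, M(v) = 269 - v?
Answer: -14124171/989050 ≈ -14.281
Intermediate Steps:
D(z) = z + z²
M(677)/K(-655) - 337563/D(150) = (269 - 1*677)/(-655) - 337563*1/(150*(1 + 150)) = (269 - 677)*(-1/655) - 337563/(150*151) = -408*(-1/655) - 337563/22650 = 408/655 - 337563*1/22650 = 408/655 - 112521/7550 = -14124171/989050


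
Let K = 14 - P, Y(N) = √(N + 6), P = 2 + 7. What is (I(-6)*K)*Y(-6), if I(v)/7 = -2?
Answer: 0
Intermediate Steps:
P = 9
I(v) = -14 (I(v) = 7*(-2) = -14)
Y(N) = √(6 + N)
K = 5 (K = 14 - 1*9 = 14 - 9 = 5)
(I(-6)*K)*Y(-6) = (-14*5)*√(6 - 6) = -70*√0 = -70*0 = 0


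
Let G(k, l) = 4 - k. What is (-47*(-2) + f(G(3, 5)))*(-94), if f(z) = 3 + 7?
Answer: -9776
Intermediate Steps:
f(z) = 10
(-47*(-2) + f(G(3, 5)))*(-94) = (-47*(-2) + 10)*(-94) = (94 + 10)*(-94) = 104*(-94) = -9776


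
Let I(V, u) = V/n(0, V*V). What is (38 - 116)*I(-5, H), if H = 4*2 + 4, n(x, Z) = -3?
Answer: -130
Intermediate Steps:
H = 12 (H = 8 + 4 = 12)
I(V, u) = -V/3 (I(V, u) = V/(-3) = V*(-1/3) = -V/3)
(38 - 116)*I(-5, H) = (38 - 116)*(-1/3*(-5)) = -78*5/3 = -130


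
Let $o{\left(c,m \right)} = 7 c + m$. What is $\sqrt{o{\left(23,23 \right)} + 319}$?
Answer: $\sqrt{503} \approx 22.428$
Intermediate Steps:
$o{\left(c,m \right)} = m + 7 c$
$\sqrt{o{\left(23,23 \right)} + 319} = \sqrt{\left(23 + 7 \cdot 23\right) + 319} = \sqrt{\left(23 + 161\right) + 319} = \sqrt{184 + 319} = \sqrt{503}$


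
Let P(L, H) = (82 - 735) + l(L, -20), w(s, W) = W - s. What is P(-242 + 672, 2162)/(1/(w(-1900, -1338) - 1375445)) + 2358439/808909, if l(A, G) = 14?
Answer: 710667196019872/808909 ≈ 8.7855e+8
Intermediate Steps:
P(L, H) = -639 (P(L, H) = (82 - 735) + 14 = -653 + 14 = -639)
P(-242 + 672, 2162)/(1/(w(-1900, -1338) - 1375445)) + 2358439/808909 = -(-879764337 + 1214100) + 2358439/808909 = -639/(1/((-1338 + 1900) - 1375445)) + 2358439*(1/808909) = -639/(1/(562 - 1375445)) + 2358439/808909 = -639/(1/(-1374883)) + 2358439/808909 = -639/(-1/1374883) + 2358439/808909 = -639*(-1374883) + 2358439/808909 = 878550237 + 2358439/808909 = 710667196019872/808909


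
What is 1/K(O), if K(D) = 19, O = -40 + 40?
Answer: 1/19 ≈ 0.052632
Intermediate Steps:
O = 0
1/K(O) = 1/19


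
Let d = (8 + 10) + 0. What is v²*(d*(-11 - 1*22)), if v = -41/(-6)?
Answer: -55473/2 ≈ -27737.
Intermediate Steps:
d = 18 (d = 18 + 0 = 18)
v = 41/6 (v = -41*(-⅙) = 41/6 ≈ 6.8333)
v²*(d*(-11 - 1*22)) = (41/6)²*(18*(-11 - 1*22)) = 1681*(18*(-11 - 22))/36 = 1681*(18*(-33))/36 = (1681/36)*(-594) = -55473/2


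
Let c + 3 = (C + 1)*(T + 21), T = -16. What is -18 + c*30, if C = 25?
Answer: 3792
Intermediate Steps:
c = 127 (c = -3 + (25 + 1)*(-16 + 21) = -3 + 26*5 = -3 + 130 = 127)
-18 + c*30 = -18 + 127*30 = -18 + 3810 = 3792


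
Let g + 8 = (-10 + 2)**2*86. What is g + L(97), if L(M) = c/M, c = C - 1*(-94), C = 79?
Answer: 533285/97 ≈ 5497.8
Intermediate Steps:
c = 173 (c = 79 - 1*(-94) = 79 + 94 = 173)
g = 5496 (g = -8 + (-10 + 2)**2*86 = -8 + (-8)**2*86 = -8 + 64*86 = -8 + 5504 = 5496)
L(M) = 173/M
g + L(97) = 5496 + 173/97 = 533285/97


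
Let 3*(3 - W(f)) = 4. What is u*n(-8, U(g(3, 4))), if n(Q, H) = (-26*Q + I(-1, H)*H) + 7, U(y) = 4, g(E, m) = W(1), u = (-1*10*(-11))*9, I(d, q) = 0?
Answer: 212850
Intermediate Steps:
u = 990 (u = -10*(-11)*9 = 110*9 = 990)
W(f) = 5/3 (W(f) = 3 - 1/3*4 = 3 - 4/3 = 5/3)
g(E, m) = 5/3
n(Q, H) = 7 - 26*Q (n(Q, H) = (-26*Q + 0*H) + 7 = (-26*Q + 0) + 7 = -26*Q + 7 = 7 - 26*Q)
u*n(-8, U(g(3, 4))) = 990*(7 - 26*(-8)) = 990*(7 + 208) = 990*215 = 212850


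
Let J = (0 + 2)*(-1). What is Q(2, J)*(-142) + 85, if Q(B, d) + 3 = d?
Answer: 795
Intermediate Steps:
J = -2 (J = 2*(-1) = -2)
Q(B, d) = -3 + d
Q(2, J)*(-142) + 85 = (-3 - 2)*(-142) + 85 = -5*(-142) + 85 = 710 + 85 = 795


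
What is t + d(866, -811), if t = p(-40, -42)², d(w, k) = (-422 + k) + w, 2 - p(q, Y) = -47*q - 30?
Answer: 3414737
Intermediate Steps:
p(q, Y) = 32 + 47*q (p(q, Y) = 2 - (-47*q - 30) = 2 - (-30 - 47*q) = 2 + (30 + 47*q) = 32 + 47*q)
d(w, k) = -422 + k + w
t = 3415104 (t = (32 + 47*(-40))² = (32 - 1880)² = (-1848)² = 3415104)
t + d(866, -811) = 3415104 + (-422 - 811 + 866) = 3415104 - 367 = 3414737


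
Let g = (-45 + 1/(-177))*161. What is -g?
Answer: 1282526/177 ≈ 7245.9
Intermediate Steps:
g = -1282526/177 (g = (-45 - 1/177)*161 = -7966/177*161 = -1282526/177 ≈ -7245.9)
-g = -1*(-1282526/177) = 1282526/177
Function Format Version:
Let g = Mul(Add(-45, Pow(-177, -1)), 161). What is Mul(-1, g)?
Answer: Rational(1282526, 177) ≈ 7245.9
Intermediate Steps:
g = Rational(-1282526, 177) (g = Mul(Add(-45, Rational(-1, 177)), 161) = Mul(Rational(-7966, 177), 161) = Rational(-1282526, 177) ≈ -7245.9)
Mul(-1, g) = Mul(-1, Rational(-1282526, 177)) = Rational(1282526, 177)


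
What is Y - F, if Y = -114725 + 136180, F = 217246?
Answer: -195791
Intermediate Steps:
Y = 21455
Y - F = 21455 - 1*217246 = 21455 - 217246 = -195791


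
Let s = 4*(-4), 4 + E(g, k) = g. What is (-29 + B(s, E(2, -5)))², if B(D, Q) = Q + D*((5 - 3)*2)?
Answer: 9025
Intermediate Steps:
E(g, k) = -4 + g
s = -16
B(D, Q) = Q + 4*D (B(D, Q) = Q + D*(2*2) = Q + D*4 = Q + 4*D)
(-29 + B(s, E(2, -5)))² = (-29 + ((-4 + 2) + 4*(-16)))² = (-29 + (-2 - 64))² = (-29 - 66)² = (-95)² = 9025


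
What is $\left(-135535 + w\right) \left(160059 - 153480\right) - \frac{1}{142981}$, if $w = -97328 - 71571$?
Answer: $- \frac{286372539343567}{142981} \approx -2.0029 \cdot 10^{9}$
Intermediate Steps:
$w = -168899$ ($w = -97328 - 71571 = -168899$)
$\left(-135535 + w\right) \left(160059 - 153480\right) - \frac{1}{142981} = \left(-135535 - 168899\right) \left(160059 - 153480\right) - \frac{1}{142981} = \left(-304434\right) 6579 - \frac{1}{142981} = -2002871286 - \frac{1}{142981} = - \frac{286372539343567}{142981}$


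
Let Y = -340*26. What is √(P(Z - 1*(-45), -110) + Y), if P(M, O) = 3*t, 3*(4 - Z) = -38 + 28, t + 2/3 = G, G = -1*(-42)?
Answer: 2*I*√2179 ≈ 93.359*I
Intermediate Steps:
G = 42
t = 124/3 (t = -⅔ + 42 = 124/3 ≈ 41.333)
Z = 22/3 (Z = 4 - (-38 + 28)/3 = 4 - ⅓*(-10) = 4 + 10/3 = 22/3 ≈ 7.3333)
Y = -8840
P(M, O) = 124 (P(M, O) = 3*(124/3) = 124)
√(P(Z - 1*(-45), -110) + Y) = √(124 - 8840) = √(-8716) = 2*I*√2179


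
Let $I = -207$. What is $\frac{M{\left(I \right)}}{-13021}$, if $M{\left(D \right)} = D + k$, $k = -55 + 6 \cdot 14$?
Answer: $\frac{178}{13021} \approx 0.01367$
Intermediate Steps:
$k = 29$ ($k = -55 + 84 = 29$)
$M{\left(D \right)} = 29 + D$ ($M{\left(D \right)} = D + 29 = 29 + D$)
$\frac{M{\left(I \right)}}{-13021} = \frac{29 - 207}{-13021} = \left(-178\right) \left(- \frac{1}{13021}\right) = \frac{178}{13021}$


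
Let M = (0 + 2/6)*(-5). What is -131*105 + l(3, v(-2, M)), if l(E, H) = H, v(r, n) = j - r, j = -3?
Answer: -13756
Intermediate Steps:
M = -5/3 (M = (0 + 2*(⅙))*(-5) = (0 + ⅓)*(-5) = (⅓)*(-5) = -5/3 ≈ -1.6667)
v(r, n) = -3 - r
-131*105 + l(3, v(-2, M)) = -131*105 + (-3 - 1*(-2)) = -13755 + (-3 + 2) = -13755 - 1 = -13756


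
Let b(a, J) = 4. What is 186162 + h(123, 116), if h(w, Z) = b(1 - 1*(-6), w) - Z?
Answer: 186050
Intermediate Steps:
h(w, Z) = 4 - Z
186162 + h(123, 116) = 186162 + (4 - 1*116) = 186162 + (4 - 116) = 186162 - 112 = 186050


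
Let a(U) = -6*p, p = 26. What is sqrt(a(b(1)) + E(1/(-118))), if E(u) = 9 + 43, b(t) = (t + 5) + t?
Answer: 2*I*sqrt(26) ≈ 10.198*I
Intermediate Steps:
b(t) = 5 + 2*t (b(t) = (5 + t) + t = 5 + 2*t)
E(u) = 52
a(U) = -156 (a(U) = -6*26 = -156)
sqrt(a(b(1)) + E(1/(-118))) = sqrt(-156 + 52) = sqrt(-104) = 2*I*sqrt(26)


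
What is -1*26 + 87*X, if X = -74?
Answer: -6464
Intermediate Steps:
-1*26 + 87*X = -1*26 + 87*(-74) = -26 - 6438 = -6464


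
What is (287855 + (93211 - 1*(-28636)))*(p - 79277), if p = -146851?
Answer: -92645093856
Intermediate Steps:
(287855 + (93211 - 1*(-28636)))*(p - 79277) = (287855 + (93211 - 1*(-28636)))*(-146851 - 79277) = (287855 + (93211 + 28636))*(-226128) = (287855 + 121847)*(-226128) = 409702*(-226128) = -92645093856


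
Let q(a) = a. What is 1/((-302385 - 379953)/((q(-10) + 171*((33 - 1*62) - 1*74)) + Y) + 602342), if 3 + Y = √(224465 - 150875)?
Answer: 9355041452170/5635296616698650207 - 341169*√73590/56352966166986502070 ≈ 1.6601e-6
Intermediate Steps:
Y = -3 + √73590 (Y = -3 + √(224465 - 150875) = -3 + √73590 ≈ 268.27)
1/((-302385 - 379953)/((q(-10) + 171*((33 - 1*62) - 1*74)) + Y) + 602342) = 1/((-302385 - 379953)/((-10 + 171*((33 - 1*62) - 1*74)) + (-3 + √73590)) + 602342) = 1/(-682338/((-10 + 171*((33 - 62) - 74)) + (-3 + √73590)) + 602342) = 1/(-682338/((-10 + 171*(-29 - 74)) + (-3 + √73590)) + 602342) = 1/(-682338/((-10 + 171*(-103)) + (-3 + √73590)) + 602342) = 1/(-682338/((-10 - 17613) + (-3 + √73590)) + 602342) = 1/(-682338/(-17623 + (-3 + √73590)) + 602342) = 1/(-682338/(-17626 + √73590) + 602342) = 1/(602342 - 682338/(-17626 + √73590))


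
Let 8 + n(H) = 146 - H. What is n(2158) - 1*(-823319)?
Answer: 821299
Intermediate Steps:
n(H) = 138 - H (n(H) = -8 + (146 - H) = 138 - H)
n(2158) - 1*(-823319) = (138 - 1*2158) - 1*(-823319) = (138 - 2158) + 823319 = -2020 + 823319 = 821299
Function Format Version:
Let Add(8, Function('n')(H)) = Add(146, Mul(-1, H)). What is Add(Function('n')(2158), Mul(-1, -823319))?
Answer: 821299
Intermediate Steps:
Function('n')(H) = Add(138, Mul(-1, H)) (Function('n')(H) = Add(-8, Add(146, Mul(-1, H))) = Add(138, Mul(-1, H)))
Add(Function('n')(2158), Mul(-1, -823319)) = Add(Add(138, Mul(-1, 2158)), Mul(-1, -823319)) = Add(Add(138, -2158), 823319) = Add(-2020, 823319) = 821299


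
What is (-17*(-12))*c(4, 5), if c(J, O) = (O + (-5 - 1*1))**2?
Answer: 204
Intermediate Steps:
c(J, O) = (-6 + O)**2 (c(J, O) = (O + (-5 - 1))**2 = (O - 6)**2 = (-6 + O)**2)
(-17*(-12))*c(4, 5) = (-17*(-12))*(-6 + 5)**2 = 204*(-1)**2 = 204*1 = 204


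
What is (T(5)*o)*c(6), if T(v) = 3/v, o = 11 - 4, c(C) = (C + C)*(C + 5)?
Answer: 2772/5 ≈ 554.40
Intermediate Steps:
c(C) = 2*C*(5 + C) (c(C) = (2*C)*(5 + C) = 2*C*(5 + C))
o = 7
(T(5)*o)*c(6) = ((3/5)*7)*(2*6*(5 + 6)) = ((3*(1/5))*7)*(2*6*11) = ((3/5)*7)*132 = (21/5)*132 = 2772/5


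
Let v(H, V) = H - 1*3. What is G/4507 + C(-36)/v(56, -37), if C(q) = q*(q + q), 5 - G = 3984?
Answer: 11471257/238871 ≈ 48.023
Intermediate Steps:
G = -3979 (G = 5 - 1*3984 = 5 - 3984 = -3979)
C(q) = 2*q**2 (C(q) = q*(2*q) = 2*q**2)
v(H, V) = -3 + H (v(H, V) = H - 3 = -3 + H)
G/4507 + C(-36)/v(56, -37) = -3979/4507 + (2*(-36)**2)/(-3 + 56) = -3979*1/4507 + (2*1296)/53 = -3979/4507 + 2592*(1/53) = -3979/4507 + 2592/53 = 11471257/238871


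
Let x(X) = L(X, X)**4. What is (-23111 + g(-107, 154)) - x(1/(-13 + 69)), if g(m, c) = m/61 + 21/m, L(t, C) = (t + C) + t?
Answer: -1483614630527279/64189755392 ≈ -23113.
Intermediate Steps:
L(t, C) = C + 2*t (L(t, C) = (C + t) + t = C + 2*t)
g(m, c) = 21/m + m/61 (g(m, c) = m*(1/61) + 21/m = m/61 + 21/m = 21/m + m/61)
x(X) = 81*X**4 (x(X) = (X + 2*X)**4 = (3*X)**4 = 81*X**4)
(-23111 + g(-107, 154)) - x(1/(-13 + 69)) = (-23111 + (21/(-107) + (1/61)*(-107))) - 81*(1/(-13 + 69))**4 = (-23111 + (21*(-1/107) - 107/61)) - 81*(1/56)**4 = (-23111 + (-21/107 - 107/61)) - 81*(1/56)**4 = (-23111 - 12730/6527) - 81/9834496 = -150858227/6527 - 1*81/9834496 = -150858227/6527 - 81/9834496 = -1483614630527279/64189755392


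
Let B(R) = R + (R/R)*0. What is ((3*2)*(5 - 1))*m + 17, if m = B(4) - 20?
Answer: -367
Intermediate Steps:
B(R) = R (B(R) = R + 1*0 = R + 0 = R)
m = -16 (m = 4 - 20 = -16)
((3*2)*(5 - 1))*m + 17 = ((3*2)*(5 - 1))*(-16) + 17 = (6*4)*(-16) + 17 = 24*(-16) + 17 = -384 + 17 = -367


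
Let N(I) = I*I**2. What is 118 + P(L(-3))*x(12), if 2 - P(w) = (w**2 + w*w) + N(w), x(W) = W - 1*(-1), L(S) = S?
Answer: 261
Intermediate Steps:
x(W) = 1 + W (x(W) = W + 1 = 1 + W)
N(I) = I**3
P(w) = 2 - w**3 - 2*w**2 (P(w) = 2 - ((w**2 + w*w) + w**3) = 2 - ((w**2 + w**2) + w**3) = 2 - (2*w**2 + w**3) = 2 - (w**3 + 2*w**2) = 2 + (-w**3 - 2*w**2) = 2 - w**3 - 2*w**2)
118 + P(L(-3))*x(12) = 118 + (2 - 1*(-3)**3 - 2*(-3)**2)*(1 + 12) = 118 + (2 - 1*(-27) - 2*9)*13 = 118 + (2 + 27 - 18)*13 = 118 + 11*13 = 118 + 143 = 261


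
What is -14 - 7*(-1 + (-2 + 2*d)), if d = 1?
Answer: -7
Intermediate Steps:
-14 - 7*(-1 + (-2 + 2*d)) = -14 - 7*(-1 + (-2 + 2*1)) = -14 - 7*(-1 + (-2 + 2)) = -14 - 7*(-1 + 0) = -14 - 7*(-1) = -14 + 7 = -7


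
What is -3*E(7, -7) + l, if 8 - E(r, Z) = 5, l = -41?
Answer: -50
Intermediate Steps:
E(r, Z) = 3 (E(r, Z) = 8 - 1*5 = 8 - 5 = 3)
-3*E(7, -7) + l = -3*3 - 41 = -9 - 41 = -50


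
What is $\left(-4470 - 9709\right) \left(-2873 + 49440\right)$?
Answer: $-660273493$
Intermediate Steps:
$\left(-4470 - 9709\right) \left(-2873 + 49440\right) = \left(-14179\right) 46567 = -660273493$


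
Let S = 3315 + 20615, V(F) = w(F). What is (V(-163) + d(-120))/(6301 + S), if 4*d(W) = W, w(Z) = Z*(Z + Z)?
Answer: 53108/30231 ≈ 1.7567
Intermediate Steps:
w(Z) = 2*Z² (w(Z) = Z*(2*Z) = 2*Z²)
V(F) = 2*F²
d(W) = W/4
S = 23930
(V(-163) + d(-120))/(6301 + S) = (2*(-163)² + (¼)*(-120))/(6301 + 23930) = (2*26569 - 30)/30231 = (53138 - 30)*(1/30231) = 53108*(1/30231) = 53108/30231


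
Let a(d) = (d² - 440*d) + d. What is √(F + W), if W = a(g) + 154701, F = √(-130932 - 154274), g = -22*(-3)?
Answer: √(130083 + I*√285206) ≈ 360.67 + 0.7404*I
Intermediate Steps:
g = 66
a(d) = d² - 439*d
F = I*√285206 (F = √(-285206) = I*√285206 ≈ 534.05*I)
W = 130083 (W = 66*(-439 + 66) + 154701 = 66*(-373) + 154701 = -24618 + 154701 = 130083)
√(F + W) = √(I*√285206 + 130083) = √(130083 + I*√285206)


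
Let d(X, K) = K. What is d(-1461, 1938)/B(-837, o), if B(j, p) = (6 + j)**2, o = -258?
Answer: 646/230187 ≈ 0.0028064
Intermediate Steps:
d(-1461, 1938)/B(-837, o) = 1938/((6 - 837)**2) = 1938/((-831)**2) = 1938/690561 = 1938*(1/690561) = 646/230187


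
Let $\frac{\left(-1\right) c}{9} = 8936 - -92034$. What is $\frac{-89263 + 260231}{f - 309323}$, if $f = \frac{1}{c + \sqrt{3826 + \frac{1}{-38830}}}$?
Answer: $\frac{170968 \left(- \sqrt{148563579} + 908730 \sqrt{38830}\right)}{- 281091089791 \sqrt{38830} + 309323 \sqrt{148563579}} \approx -0.55272$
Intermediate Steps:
$c = -908730$ ($c = - 9 \left(8936 - -92034\right) = - 9 \left(8936 + 92034\right) = \left(-9\right) 100970 = -908730$)
$f = \frac{1}{-908730 + \frac{\sqrt{5768723772570}}{38830}}$ ($f = \frac{1}{-908730 + \sqrt{3826 + \frac{1}{-38830}}} = \frac{1}{-908730 + \sqrt{3826 - \frac{1}{38830}}} = \frac{1}{-908730 + \sqrt{\frac{148563579}{38830}}} = \frac{1}{-908730 + \frac{\sqrt{5768723772570}}{38830}} \approx -1.1005 \cdot 10^{-6}$)
$\frac{-89263 + 260231}{f - 309323} = \frac{-89263 + 260231}{\frac{\sqrt{38830}}{\sqrt{148563579} - 908730 \sqrt{38830}} - 309323} = \frac{170968}{-309323 + \frac{\sqrt{38830}}{\sqrt{148563579} - 908730 \sqrt{38830}}}$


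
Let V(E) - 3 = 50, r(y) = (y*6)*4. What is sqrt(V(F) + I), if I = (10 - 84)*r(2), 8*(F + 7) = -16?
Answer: I*sqrt(3499) ≈ 59.152*I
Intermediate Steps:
F = -9 (F = -7 + (1/8)*(-16) = -7 - 2 = -9)
r(y) = 24*y (r(y) = (6*y)*4 = 24*y)
V(E) = 53 (V(E) = 3 + 50 = 53)
I = -3552 (I = (10 - 84)*(24*2) = -74*48 = -3552)
sqrt(V(F) + I) = sqrt(53 - 3552) = sqrt(-3499) = I*sqrt(3499)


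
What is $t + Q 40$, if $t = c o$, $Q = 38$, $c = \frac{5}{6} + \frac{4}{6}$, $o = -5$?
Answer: $\frac{3025}{2} \approx 1512.5$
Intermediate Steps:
$c = \frac{3}{2}$ ($c = 5 \cdot \frac{1}{6} + 4 \cdot \frac{1}{6} = \frac{5}{6} + \frac{2}{3} = \frac{3}{2} \approx 1.5$)
$t = - \frac{15}{2}$ ($t = \frac{3}{2} \left(-5\right) = - \frac{15}{2} \approx -7.5$)
$t + Q 40 = - \frac{15}{2} + 38 \cdot 40 = - \frac{15}{2} + 1520 = \frac{3025}{2}$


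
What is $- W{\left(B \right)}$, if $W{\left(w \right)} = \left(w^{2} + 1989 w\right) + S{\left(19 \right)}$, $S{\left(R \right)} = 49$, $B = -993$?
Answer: $988979$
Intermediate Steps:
$W{\left(w \right)} = 49 + w^{2} + 1989 w$ ($W{\left(w \right)} = \left(w^{2} + 1989 w\right) + 49 = 49 + w^{2} + 1989 w$)
$- W{\left(B \right)} = - (49 + \left(-993\right)^{2} + 1989 \left(-993\right)) = - (49 + 986049 - 1975077) = \left(-1\right) \left(-988979\right) = 988979$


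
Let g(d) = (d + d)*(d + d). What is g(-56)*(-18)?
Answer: -225792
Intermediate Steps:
g(d) = 4*d**2 (g(d) = (2*d)*(2*d) = 4*d**2)
g(-56)*(-18) = (4*(-56)**2)*(-18) = (4*3136)*(-18) = 12544*(-18) = -225792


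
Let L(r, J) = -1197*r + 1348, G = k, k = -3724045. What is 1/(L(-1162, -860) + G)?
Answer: -1/2331783 ≈ -4.2886e-7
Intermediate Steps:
G = -3724045
L(r, J) = 1348 - 1197*r
1/(L(-1162, -860) + G) = 1/((1348 - 1197*(-1162)) - 3724045) = 1/((1348 + 1390914) - 3724045) = 1/(1392262 - 3724045) = 1/(-2331783) = -1/2331783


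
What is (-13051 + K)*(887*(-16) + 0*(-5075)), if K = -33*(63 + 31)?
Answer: 229243376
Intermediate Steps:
K = -3102 (K = -33*94 = -3102)
(-13051 + K)*(887*(-16) + 0*(-5075)) = (-13051 - 3102)*(887*(-16) + 0*(-5075)) = -16153*(-14192 + 0) = -16153*(-14192) = 229243376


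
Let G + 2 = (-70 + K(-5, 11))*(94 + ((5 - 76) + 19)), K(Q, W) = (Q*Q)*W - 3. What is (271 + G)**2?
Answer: 76615009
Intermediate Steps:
K(Q, W) = -3 + W*Q**2 (K(Q, W) = Q**2*W - 3 = W*Q**2 - 3 = -3 + W*Q**2)
G = 8482 (G = -2 + (-70 + (-3 + 11*(-5)**2))*(94 + ((5 - 76) + 19)) = -2 + (-70 + (-3 + 11*25))*(94 + (-71 + 19)) = -2 + (-70 + (-3 + 275))*(94 - 52) = -2 + (-70 + 272)*42 = -2 + 202*42 = -2 + 8484 = 8482)
(271 + G)**2 = (271 + 8482)**2 = 8753**2 = 76615009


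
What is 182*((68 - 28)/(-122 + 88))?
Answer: -3640/17 ≈ -214.12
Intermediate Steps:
182*((68 - 28)/(-122 + 88)) = 182*(40/(-34)) = 182*(40*(-1/34)) = 182*(-20/17) = -3640/17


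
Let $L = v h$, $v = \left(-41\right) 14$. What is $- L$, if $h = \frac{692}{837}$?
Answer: $\frac{397208}{837} \approx 474.56$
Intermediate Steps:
$v = -574$
$h = \frac{692}{837}$ ($h = 692 \cdot \frac{1}{837} = \frac{692}{837} \approx 0.82676$)
$L = - \frac{397208}{837}$ ($L = \left(-574\right) \frac{692}{837} = - \frac{397208}{837} \approx -474.56$)
$- L = \left(-1\right) \left(- \frac{397208}{837}\right) = \frac{397208}{837}$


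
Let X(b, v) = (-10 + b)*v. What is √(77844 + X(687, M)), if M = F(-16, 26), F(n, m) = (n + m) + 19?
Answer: √97477 ≈ 312.21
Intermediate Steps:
F(n, m) = 19 + m + n (F(n, m) = (m + n) + 19 = 19 + m + n)
M = 29 (M = 19 + 26 - 16 = 29)
X(b, v) = v*(-10 + b)
√(77844 + X(687, M)) = √(77844 + 29*(-10 + 687)) = √(77844 + 29*677) = √(77844 + 19633) = √97477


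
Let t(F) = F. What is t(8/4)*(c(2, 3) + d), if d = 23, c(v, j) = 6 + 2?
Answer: 62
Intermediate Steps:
c(v, j) = 8
t(8/4)*(c(2, 3) + d) = (8/4)*(8 + 23) = (8*(1/4))*31 = 2*31 = 62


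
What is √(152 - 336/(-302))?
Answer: 68*√755/151 ≈ 12.374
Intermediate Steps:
√(152 - 336/(-302)) = √(152 - 336*(-1/302)) = √(152 + 168/151) = √(23120/151) = 68*√755/151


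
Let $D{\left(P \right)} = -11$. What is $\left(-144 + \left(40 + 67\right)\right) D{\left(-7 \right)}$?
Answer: $407$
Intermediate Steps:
$\left(-144 + \left(40 + 67\right)\right) D{\left(-7 \right)} = \left(-144 + \left(40 + 67\right)\right) \left(-11\right) = \left(-144 + 107\right) \left(-11\right) = \left(-37\right) \left(-11\right) = 407$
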